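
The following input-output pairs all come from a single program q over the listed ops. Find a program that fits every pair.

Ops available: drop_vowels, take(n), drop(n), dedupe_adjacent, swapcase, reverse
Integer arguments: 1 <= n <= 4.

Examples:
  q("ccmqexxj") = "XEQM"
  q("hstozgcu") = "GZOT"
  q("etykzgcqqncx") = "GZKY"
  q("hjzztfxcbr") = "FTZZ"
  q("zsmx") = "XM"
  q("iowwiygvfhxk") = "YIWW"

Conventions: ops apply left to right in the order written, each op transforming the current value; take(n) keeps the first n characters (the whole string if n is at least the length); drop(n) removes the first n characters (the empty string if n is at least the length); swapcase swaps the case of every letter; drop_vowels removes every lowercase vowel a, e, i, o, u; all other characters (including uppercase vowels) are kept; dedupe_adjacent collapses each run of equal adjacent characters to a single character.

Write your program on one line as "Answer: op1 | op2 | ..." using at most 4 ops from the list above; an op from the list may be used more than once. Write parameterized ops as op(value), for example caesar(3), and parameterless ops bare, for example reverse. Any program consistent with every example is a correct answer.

drop(2) | swapcase | take(4) | reverse

Check, running the answer program on each example:
  "ccmqexxj" -> "mqexxj" -> "MQEXXJ" -> "MQEX" -> "XEQM"
  "hstozgcu" -> "tozgcu" -> "TOZGCU" -> "TOZG" -> "GZOT"
  "etykzgcqqncx" -> "ykzgcqqncx" -> "YKZGCQQNCX" -> "YKZG" -> "GZKY"
  "hjzztfxcbr" -> "zztfxcbr" -> "ZZTFXCBR" -> "ZZTF" -> "FTZZ"
  "zsmx" -> "mx" -> "MX" -> "MX" -> "XM"
  "iowwiygvfhxk" -> "wwiygvfhxk" -> "WWIYGVFHXK" -> "WWIY" -> "YIWW"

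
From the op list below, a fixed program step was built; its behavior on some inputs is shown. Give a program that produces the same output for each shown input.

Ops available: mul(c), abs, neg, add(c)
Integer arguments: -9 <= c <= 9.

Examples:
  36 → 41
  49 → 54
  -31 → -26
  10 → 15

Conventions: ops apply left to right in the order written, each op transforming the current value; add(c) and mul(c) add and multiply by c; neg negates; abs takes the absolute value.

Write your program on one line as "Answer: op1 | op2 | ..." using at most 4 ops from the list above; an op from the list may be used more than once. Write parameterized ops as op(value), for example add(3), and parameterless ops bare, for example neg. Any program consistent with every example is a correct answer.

neg | add(-5) | neg

Check, running the answer program on each example:
  36 -> -36 -> -41 -> 41
  49 -> -49 -> -54 -> 54
  -31 -> 31 -> 26 -> -26
  10 -> -10 -> -15 -> 15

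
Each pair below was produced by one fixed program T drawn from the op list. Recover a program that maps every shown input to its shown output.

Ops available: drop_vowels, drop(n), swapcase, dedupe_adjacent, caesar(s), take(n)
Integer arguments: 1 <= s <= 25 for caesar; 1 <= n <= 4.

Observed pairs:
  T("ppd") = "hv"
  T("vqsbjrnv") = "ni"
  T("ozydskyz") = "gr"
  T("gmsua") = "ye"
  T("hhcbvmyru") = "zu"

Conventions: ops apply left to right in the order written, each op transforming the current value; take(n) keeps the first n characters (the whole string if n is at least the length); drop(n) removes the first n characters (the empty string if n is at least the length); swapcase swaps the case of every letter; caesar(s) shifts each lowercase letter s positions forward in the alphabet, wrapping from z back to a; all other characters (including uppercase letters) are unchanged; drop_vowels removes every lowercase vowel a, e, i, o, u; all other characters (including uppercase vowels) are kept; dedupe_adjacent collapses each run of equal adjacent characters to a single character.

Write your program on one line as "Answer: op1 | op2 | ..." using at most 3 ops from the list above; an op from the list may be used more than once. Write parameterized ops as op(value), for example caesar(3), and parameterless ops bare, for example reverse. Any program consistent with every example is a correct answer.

dedupe_adjacent | caesar(18) | take(2)

Check, running the answer program on each example:
  "ppd" -> "pd" -> "hv" -> "hv"
  "vqsbjrnv" -> "vqsbjrnv" -> "niktbjfn" -> "ni"
  "ozydskyz" -> "ozydskyz" -> "grqvkcqr" -> "gr"
  "gmsua" -> "gmsua" -> "yekms" -> "ye"
  "hhcbvmyru" -> "hcbvmyru" -> "zutneqjm" -> "zu"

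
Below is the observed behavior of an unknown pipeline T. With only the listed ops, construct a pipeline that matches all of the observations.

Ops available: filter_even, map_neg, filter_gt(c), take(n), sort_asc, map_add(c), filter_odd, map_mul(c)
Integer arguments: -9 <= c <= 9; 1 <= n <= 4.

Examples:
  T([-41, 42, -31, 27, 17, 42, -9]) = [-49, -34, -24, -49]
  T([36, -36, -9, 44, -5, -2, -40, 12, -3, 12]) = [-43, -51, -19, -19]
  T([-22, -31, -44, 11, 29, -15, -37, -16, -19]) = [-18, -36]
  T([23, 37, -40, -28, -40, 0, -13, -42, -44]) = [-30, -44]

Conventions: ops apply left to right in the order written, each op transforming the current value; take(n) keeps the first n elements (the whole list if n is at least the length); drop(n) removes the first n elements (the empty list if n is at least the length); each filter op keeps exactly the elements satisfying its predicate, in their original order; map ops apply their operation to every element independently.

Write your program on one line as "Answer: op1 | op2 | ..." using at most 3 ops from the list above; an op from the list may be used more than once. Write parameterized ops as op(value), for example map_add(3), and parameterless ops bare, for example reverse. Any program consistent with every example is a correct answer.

filter_gt(6) | map_neg | map_add(-7)

Check, running the answer program on each example:
  [-41, 42, -31, 27, 17, 42, -9] -> [42, 27, 17, 42] -> [-42, -27, -17, -42] -> [-49, -34, -24, -49]
  [36, -36, -9, 44, -5, -2, -40, 12, -3, 12] -> [36, 44, 12, 12] -> [-36, -44, -12, -12] -> [-43, -51, -19, -19]
  [-22, -31, -44, 11, 29, -15, -37, -16, -19] -> [11, 29] -> [-11, -29] -> [-18, -36]
  [23, 37, -40, -28, -40, 0, -13, -42, -44] -> [23, 37] -> [-23, -37] -> [-30, -44]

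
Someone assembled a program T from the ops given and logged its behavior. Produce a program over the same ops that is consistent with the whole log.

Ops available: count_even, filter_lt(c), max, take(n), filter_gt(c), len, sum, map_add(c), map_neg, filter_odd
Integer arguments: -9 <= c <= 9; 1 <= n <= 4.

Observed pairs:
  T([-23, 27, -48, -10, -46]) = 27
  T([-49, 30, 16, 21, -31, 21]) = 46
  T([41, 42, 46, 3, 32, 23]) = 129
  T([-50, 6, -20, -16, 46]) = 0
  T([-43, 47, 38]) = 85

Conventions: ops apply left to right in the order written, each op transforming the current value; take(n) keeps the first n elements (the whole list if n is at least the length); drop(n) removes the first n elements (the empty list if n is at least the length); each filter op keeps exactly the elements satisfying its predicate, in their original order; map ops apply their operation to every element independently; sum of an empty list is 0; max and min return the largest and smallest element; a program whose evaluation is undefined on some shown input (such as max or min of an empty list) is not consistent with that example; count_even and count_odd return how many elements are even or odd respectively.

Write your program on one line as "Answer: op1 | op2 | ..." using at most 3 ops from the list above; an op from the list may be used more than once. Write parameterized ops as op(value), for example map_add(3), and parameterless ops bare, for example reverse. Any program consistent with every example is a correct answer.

take(3) | filter_gt(8) | sum

Check, running the answer program on each example:
  [-23, 27, -48, -10, -46] -> [-23, 27, -48] -> [27] -> 27
  [-49, 30, 16, 21, -31, 21] -> [-49, 30, 16] -> [30, 16] -> 46
  [41, 42, 46, 3, 32, 23] -> [41, 42, 46] -> [41, 42, 46] -> 129
  [-50, 6, -20, -16, 46] -> [-50, 6, -20] -> [] -> 0
  [-43, 47, 38] -> [-43, 47, 38] -> [47, 38] -> 85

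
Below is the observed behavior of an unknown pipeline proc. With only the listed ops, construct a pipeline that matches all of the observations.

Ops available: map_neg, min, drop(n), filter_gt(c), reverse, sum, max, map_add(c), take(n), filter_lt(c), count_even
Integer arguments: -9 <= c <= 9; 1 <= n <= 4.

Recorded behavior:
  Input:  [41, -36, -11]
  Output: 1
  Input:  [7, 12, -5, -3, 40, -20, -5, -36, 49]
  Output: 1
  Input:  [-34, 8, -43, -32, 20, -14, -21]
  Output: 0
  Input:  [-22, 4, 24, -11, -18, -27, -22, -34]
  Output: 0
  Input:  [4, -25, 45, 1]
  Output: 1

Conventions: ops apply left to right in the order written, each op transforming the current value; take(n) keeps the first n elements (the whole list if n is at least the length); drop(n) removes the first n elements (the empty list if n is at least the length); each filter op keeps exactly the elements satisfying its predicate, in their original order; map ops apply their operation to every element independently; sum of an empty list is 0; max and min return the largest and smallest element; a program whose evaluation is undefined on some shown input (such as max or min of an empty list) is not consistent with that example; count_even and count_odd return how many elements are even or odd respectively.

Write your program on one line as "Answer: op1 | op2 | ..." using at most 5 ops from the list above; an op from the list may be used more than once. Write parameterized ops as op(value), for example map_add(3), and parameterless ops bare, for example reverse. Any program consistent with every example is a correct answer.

map_add(-7) | map_neg | filter_lt(-8) | count_even

Check, running the answer program on each example:
  [41, -36, -11] -> [34, -43, -18] -> [-34, 43, 18] -> [-34] -> 1
  [7, 12, -5, -3, 40, -20, -5, -36, 49] -> [0, 5, -12, -10, 33, -27, -12, -43, 42] -> [0, -5, 12, 10, -33, 27, 12, 43, -42] -> [-33, -42] -> 1
  [-34, 8, -43, -32, 20, -14, -21] -> [-41, 1, -50, -39, 13, -21, -28] -> [41, -1, 50, 39, -13, 21, 28] -> [-13] -> 0
  [-22, 4, 24, -11, -18, -27, -22, -34] -> [-29, -3, 17, -18, -25, -34, -29, -41] -> [29, 3, -17, 18, 25, 34, 29, 41] -> [-17] -> 0
  [4, -25, 45, 1] -> [-3, -32, 38, -6] -> [3, 32, -38, 6] -> [-38] -> 1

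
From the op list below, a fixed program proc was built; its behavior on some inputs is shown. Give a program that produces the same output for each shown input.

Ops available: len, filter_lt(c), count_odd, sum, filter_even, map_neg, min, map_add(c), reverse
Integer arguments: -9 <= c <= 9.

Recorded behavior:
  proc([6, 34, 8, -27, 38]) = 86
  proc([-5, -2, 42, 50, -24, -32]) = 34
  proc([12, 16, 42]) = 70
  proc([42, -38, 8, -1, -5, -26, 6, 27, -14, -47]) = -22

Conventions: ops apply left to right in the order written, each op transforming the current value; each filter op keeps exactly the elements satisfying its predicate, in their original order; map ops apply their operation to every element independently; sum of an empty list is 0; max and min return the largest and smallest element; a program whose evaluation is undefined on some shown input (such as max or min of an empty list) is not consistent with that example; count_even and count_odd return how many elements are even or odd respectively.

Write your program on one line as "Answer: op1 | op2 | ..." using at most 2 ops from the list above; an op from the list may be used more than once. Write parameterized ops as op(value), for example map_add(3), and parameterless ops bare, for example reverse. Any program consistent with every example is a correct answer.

filter_even | sum

Check, running the answer program on each example:
  [6, 34, 8, -27, 38] -> [6, 34, 8, 38] -> 86
  [-5, -2, 42, 50, -24, -32] -> [-2, 42, 50, -24, -32] -> 34
  [12, 16, 42] -> [12, 16, 42] -> 70
  [42, -38, 8, -1, -5, -26, 6, 27, -14, -47] -> [42, -38, 8, -26, 6, -14] -> -22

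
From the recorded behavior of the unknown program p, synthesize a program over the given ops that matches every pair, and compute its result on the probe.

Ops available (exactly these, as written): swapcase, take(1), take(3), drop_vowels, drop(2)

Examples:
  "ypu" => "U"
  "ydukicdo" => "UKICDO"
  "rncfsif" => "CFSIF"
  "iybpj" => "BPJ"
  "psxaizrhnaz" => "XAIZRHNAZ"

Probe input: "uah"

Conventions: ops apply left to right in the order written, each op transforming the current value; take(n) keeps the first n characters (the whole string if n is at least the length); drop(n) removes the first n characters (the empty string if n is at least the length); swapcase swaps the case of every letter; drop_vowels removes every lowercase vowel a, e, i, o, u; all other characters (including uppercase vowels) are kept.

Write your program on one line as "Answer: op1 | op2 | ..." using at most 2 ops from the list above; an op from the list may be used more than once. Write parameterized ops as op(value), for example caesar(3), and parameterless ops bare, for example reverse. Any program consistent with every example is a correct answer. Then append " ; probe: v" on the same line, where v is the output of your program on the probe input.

swapcase | drop(2) ; probe: "H"

Check, running the answer program on each example:
  "ypu" -> "YPU" -> "U"
  "ydukicdo" -> "YDUKICDO" -> "UKICDO"
  "rncfsif" -> "RNCFSIF" -> "CFSIF"
  "iybpj" -> "IYBPJ" -> "BPJ"
  "psxaizrhnaz" -> "PSXAIZRHNAZ" -> "XAIZRHNAZ"
  probe: "uah" -> "UAH" -> "H"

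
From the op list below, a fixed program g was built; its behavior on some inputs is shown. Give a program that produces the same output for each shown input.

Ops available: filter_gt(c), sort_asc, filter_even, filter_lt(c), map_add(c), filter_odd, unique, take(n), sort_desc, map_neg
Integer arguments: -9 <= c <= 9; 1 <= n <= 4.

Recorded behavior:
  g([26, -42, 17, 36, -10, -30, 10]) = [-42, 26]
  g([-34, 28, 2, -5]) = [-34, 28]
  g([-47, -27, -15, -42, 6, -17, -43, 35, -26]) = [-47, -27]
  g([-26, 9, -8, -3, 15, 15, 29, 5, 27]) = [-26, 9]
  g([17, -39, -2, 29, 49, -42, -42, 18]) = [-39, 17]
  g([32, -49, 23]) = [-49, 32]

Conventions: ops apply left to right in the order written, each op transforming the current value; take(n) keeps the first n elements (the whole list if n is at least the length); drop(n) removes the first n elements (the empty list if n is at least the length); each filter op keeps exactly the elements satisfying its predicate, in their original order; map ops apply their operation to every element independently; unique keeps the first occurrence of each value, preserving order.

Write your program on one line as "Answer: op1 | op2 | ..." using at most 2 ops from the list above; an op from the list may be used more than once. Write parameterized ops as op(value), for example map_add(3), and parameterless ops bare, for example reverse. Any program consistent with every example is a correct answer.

take(2) | sort_asc

Check, running the answer program on each example:
  [26, -42, 17, 36, -10, -30, 10] -> [26, -42] -> [-42, 26]
  [-34, 28, 2, -5] -> [-34, 28] -> [-34, 28]
  [-47, -27, -15, -42, 6, -17, -43, 35, -26] -> [-47, -27] -> [-47, -27]
  [-26, 9, -8, -3, 15, 15, 29, 5, 27] -> [-26, 9] -> [-26, 9]
  [17, -39, -2, 29, 49, -42, -42, 18] -> [17, -39] -> [-39, 17]
  [32, -49, 23] -> [32, -49] -> [-49, 32]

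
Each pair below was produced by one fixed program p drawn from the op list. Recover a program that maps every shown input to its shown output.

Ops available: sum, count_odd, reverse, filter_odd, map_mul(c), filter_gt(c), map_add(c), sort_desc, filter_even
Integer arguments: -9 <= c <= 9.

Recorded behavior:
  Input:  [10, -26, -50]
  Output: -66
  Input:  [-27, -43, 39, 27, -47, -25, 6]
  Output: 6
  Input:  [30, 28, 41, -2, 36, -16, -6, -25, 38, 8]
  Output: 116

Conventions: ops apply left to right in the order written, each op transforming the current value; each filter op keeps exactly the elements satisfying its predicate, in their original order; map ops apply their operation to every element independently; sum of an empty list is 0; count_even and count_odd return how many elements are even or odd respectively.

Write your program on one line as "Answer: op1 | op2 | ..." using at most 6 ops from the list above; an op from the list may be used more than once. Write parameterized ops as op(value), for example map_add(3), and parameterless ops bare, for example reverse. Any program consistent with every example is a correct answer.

reverse | sort_desc | reverse | filter_even | sum

Check, running the answer program on each example:
  [10, -26, -50] -> [-50, -26, 10] -> [10, -26, -50] -> [-50, -26, 10] -> [-50, -26, 10] -> -66
  [-27, -43, 39, 27, -47, -25, 6] -> [6, -25, -47, 27, 39, -43, -27] -> [39, 27, 6, -25, -27, -43, -47] -> [-47, -43, -27, -25, 6, 27, 39] -> [6] -> 6
  [30, 28, 41, -2, 36, -16, -6, -25, 38, 8] -> [8, 38, -25, -6, -16, 36, -2, 41, 28, 30] -> [41, 38, 36, 30, 28, 8, -2, -6, -16, -25] -> [-25, -16, -6, -2, 8, 28, 30, 36, 38, 41] -> [-16, -6, -2, 8, 28, 30, 36, 38] -> 116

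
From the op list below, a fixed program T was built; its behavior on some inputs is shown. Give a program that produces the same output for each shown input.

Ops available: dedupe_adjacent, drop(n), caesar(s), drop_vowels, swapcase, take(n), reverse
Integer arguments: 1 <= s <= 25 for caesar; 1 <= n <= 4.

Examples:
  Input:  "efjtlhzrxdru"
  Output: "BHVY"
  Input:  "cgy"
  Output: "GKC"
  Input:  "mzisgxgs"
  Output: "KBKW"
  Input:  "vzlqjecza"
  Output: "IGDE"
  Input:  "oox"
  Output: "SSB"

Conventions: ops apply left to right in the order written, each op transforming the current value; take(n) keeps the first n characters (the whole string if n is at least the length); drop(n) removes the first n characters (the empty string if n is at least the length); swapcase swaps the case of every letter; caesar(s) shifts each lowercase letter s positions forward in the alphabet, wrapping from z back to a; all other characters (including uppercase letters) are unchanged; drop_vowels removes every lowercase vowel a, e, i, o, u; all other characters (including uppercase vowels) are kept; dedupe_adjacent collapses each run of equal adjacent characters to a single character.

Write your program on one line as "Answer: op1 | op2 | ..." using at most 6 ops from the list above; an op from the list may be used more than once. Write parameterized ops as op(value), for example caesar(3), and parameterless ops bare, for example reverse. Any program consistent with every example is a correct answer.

reverse | take(4) | reverse | caesar(4) | swapcase

Check, running the answer program on each example:
  "efjtlhzrxdru" -> "urdxrzhltjfe" -> "urdx" -> "xdru" -> "bhvy" -> "BHVY"
  "cgy" -> "ygc" -> "ygc" -> "cgy" -> "gkc" -> "GKC"
  "mzisgxgs" -> "sgxgsizm" -> "sgxg" -> "gxgs" -> "kbkw" -> "KBKW"
  "vzlqjecza" -> "azcejqlzv" -> "azce" -> "ecza" -> "igde" -> "IGDE"
  "oox" -> "xoo" -> "xoo" -> "oox" -> "ssb" -> "SSB"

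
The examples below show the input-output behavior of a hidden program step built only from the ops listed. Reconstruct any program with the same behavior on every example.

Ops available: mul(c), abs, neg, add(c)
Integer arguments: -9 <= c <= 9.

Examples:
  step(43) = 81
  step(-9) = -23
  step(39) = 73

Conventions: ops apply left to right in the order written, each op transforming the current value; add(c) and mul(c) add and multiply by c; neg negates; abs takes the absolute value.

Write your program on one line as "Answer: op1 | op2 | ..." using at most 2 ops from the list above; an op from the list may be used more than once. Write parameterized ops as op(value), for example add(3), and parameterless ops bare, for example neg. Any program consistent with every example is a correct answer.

mul(2) | add(-5)

Check, running the answer program on each example:
  43 -> 86 -> 81
  -9 -> -18 -> -23
  39 -> 78 -> 73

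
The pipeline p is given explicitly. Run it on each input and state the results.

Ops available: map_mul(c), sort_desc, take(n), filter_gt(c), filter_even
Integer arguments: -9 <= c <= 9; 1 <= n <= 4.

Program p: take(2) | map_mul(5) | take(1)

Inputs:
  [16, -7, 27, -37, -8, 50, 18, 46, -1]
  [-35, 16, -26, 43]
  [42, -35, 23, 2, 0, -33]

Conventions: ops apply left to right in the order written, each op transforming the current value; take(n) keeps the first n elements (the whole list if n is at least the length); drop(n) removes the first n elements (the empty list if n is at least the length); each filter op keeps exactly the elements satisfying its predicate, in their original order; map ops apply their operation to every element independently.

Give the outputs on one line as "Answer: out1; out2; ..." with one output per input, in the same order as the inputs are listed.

[80]; [-175]; [210]

Execution, op by op:
  [16, -7, 27, -37, -8, 50, 18, 46, -1] -> [16, -7] -> [80, -35] -> [80]
  [-35, 16, -26, 43] -> [-35, 16] -> [-175, 80] -> [-175]
  [42, -35, 23, 2, 0, -33] -> [42, -35] -> [210, -175] -> [210]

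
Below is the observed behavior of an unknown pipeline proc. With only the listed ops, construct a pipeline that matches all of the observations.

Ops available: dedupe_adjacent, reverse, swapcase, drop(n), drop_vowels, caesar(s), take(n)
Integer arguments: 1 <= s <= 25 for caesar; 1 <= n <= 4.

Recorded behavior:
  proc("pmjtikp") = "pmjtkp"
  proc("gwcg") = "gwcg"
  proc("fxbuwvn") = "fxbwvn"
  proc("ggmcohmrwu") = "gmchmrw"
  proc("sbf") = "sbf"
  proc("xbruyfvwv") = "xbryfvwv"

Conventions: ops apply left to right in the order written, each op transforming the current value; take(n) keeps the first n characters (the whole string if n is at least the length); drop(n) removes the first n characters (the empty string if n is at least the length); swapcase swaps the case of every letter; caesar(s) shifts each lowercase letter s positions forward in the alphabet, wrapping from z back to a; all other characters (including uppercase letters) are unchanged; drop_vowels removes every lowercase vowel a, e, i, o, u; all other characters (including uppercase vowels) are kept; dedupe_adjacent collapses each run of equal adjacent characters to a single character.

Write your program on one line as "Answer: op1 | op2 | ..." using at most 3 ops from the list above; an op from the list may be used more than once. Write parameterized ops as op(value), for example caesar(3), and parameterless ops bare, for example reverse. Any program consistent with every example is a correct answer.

dedupe_adjacent | drop_vowels

Check, running the answer program on each example:
  "pmjtikp" -> "pmjtikp" -> "pmjtkp"
  "gwcg" -> "gwcg" -> "gwcg"
  "fxbuwvn" -> "fxbuwvn" -> "fxbwvn"
  "ggmcohmrwu" -> "gmcohmrwu" -> "gmchmrw"
  "sbf" -> "sbf" -> "sbf"
  "xbruyfvwv" -> "xbruyfvwv" -> "xbryfvwv"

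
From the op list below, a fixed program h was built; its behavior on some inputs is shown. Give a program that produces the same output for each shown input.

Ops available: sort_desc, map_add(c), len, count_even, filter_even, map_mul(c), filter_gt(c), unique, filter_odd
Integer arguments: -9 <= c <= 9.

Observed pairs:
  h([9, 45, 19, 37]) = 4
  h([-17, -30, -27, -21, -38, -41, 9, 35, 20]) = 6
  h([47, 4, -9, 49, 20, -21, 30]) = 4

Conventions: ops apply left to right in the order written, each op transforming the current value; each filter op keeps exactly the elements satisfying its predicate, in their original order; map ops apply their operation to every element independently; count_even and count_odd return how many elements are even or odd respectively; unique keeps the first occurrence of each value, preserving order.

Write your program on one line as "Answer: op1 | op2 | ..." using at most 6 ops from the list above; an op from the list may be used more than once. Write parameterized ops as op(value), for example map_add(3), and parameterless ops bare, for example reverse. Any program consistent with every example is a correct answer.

map_mul(-7) | filter_odd | map_add(-6) | sort_desc | len

Check, running the answer program on each example:
  [9, 45, 19, 37] -> [-63, -315, -133, -259] -> [-63, -315, -133, -259] -> [-69, -321, -139, -265] -> [-69, -139, -265, -321] -> 4
  [-17, -30, -27, -21, -38, -41, 9, 35, 20] -> [119, 210, 189, 147, 266, 287, -63, -245, -140] -> [119, 189, 147, 287, -63, -245] -> [113, 183, 141, 281, -69, -251] -> [281, 183, 141, 113, -69, -251] -> 6
  [47, 4, -9, 49, 20, -21, 30] -> [-329, -28, 63, -343, -140, 147, -210] -> [-329, 63, -343, 147] -> [-335, 57, -349, 141] -> [141, 57, -335, -349] -> 4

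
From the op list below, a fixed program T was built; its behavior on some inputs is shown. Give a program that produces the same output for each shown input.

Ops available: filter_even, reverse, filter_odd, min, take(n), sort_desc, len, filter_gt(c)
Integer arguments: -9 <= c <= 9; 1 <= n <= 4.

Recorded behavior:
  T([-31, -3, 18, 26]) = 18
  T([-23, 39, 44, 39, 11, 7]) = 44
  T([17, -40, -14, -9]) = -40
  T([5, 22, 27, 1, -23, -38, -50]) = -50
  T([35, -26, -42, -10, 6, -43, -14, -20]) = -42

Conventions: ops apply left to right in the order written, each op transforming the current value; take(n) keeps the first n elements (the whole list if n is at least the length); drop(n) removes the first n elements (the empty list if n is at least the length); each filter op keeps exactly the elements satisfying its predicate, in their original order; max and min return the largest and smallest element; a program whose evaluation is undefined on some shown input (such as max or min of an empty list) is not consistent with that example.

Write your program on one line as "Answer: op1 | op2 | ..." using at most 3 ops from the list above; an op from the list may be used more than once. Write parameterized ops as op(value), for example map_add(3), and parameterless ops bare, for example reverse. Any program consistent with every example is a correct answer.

filter_even | min

Check, running the answer program on each example:
  [-31, -3, 18, 26] -> [18, 26] -> 18
  [-23, 39, 44, 39, 11, 7] -> [44] -> 44
  [17, -40, -14, -9] -> [-40, -14] -> -40
  [5, 22, 27, 1, -23, -38, -50] -> [22, -38, -50] -> -50
  [35, -26, -42, -10, 6, -43, -14, -20] -> [-26, -42, -10, 6, -14, -20] -> -42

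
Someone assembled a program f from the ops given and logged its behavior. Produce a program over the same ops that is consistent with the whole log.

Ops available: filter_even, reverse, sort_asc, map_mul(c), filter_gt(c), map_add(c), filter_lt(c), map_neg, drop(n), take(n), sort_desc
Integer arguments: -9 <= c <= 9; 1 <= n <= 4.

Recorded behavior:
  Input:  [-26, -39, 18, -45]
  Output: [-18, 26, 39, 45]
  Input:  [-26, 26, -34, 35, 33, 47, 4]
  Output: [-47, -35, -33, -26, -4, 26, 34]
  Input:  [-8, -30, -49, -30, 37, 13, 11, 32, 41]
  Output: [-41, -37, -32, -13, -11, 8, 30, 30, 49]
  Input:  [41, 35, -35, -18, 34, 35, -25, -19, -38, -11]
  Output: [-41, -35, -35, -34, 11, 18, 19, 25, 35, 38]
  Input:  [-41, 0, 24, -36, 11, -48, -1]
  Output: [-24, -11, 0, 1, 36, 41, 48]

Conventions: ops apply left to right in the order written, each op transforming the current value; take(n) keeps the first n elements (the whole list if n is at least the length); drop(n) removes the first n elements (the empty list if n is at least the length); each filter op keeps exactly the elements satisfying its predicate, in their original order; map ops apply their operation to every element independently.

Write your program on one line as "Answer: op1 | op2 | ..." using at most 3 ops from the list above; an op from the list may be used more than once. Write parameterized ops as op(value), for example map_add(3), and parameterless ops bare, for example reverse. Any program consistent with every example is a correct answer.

map_neg | sort_asc

Check, running the answer program on each example:
  [-26, -39, 18, -45] -> [26, 39, -18, 45] -> [-18, 26, 39, 45]
  [-26, 26, -34, 35, 33, 47, 4] -> [26, -26, 34, -35, -33, -47, -4] -> [-47, -35, -33, -26, -4, 26, 34]
  [-8, -30, -49, -30, 37, 13, 11, 32, 41] -> [8, 30, 49, 30, -37, -13, -11, -32, -41] -> [-41, -37, -32, -13, -11, 8, 30, 30, 49]
  [41, 35, -35, -18, 34, 35, -25, -19, -38, -11] -> [-41, -35, 35, 18, -34, -35, 25, 19, 38, 11] -> [-41, -35, -35, -34, 11, 18, 19, 25, 35, 38]
  [-41, 0, 24, -36, 11, -48, -1] -> [41, 0, -24, 36, -11, 48, 1] -> [-24, -11, 0, 1, 36, 41, 48]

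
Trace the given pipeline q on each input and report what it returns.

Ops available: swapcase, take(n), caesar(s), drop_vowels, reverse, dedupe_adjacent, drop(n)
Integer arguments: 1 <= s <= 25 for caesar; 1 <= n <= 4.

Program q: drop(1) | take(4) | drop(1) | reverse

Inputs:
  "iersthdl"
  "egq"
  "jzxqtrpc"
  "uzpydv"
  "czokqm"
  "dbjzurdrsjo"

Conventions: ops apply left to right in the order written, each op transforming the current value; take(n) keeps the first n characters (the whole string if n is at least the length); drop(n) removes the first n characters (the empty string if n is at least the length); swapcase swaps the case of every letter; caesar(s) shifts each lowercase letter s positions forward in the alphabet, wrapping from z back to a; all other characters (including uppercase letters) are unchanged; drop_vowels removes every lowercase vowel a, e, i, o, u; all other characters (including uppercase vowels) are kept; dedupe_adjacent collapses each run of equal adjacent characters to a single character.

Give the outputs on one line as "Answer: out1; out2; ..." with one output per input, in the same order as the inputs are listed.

Execution, op by op:
  "iersthdl" -> "ersthdl" -> "erst" -> "rst" -> "tsr"
  "egq" -> "gq" -> "gq" -> "q" -> "q"
  "jzxqtrpc" -> "zxqtrpc" -> "zxqt" -> "xqt" -> "tqx"
  "uzpydv" -> "zpydv" -> "zpyd" -> "pyd" -> "dyp"
  "czokqm" -> "zokqm" -> "zokq" -> "okq" -> "qko"
  "dbjzurdrsjo" -> "bjzurdrsjo" -> "bjzu" -> "jzu" -> "uzj"

"tsr"; "q"; "tqx"; "dyp"; "qko"; "uzj"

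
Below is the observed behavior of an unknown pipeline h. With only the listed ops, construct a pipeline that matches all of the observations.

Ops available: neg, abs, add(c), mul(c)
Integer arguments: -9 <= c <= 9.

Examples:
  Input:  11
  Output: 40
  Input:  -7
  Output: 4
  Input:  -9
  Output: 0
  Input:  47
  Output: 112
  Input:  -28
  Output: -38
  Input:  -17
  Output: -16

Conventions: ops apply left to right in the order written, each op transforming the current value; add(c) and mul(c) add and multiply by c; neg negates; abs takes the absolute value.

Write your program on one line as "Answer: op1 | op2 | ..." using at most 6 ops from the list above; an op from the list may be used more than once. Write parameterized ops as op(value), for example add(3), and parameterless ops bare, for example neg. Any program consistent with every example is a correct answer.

neg | add(-6) | mul(2) | neg | add(6)

Check, running the answer program on each example:
  11 -> -11 -> -17 -> -34 -> 34 -> 40
  -7 -> 7 -> 1 -> 2 -> -2 -> 4
  -9 -> 9 -> 3 -> 6 -> -6 -> 0
  47 -> -47 -> -53 -> -106 -> 106 -> 112
  -28 -> 28 -> 22 -> 44 -> -44 -> -38
  -17 -> 17 -> 11 -> 22 -> -22 -> -16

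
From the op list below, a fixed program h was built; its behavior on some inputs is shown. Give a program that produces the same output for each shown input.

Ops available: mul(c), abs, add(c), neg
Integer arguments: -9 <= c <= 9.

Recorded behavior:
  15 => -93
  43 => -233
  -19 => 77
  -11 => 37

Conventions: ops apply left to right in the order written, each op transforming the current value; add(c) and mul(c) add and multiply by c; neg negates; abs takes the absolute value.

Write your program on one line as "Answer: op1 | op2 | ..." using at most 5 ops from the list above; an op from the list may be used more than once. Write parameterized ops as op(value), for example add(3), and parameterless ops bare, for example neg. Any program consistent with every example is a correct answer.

mul(5) | add(3) | add(7) | add(8) | neg

Check, running the answer program on each example:
  15 -> 75 -> 78 -> 85 -> 93 -> -93
  43 -> 215 -> 218 -> 225 -> 233 -> -233
  -19 -> -95 -> -92 -> -85 -> -77 -> 77
  -11 -> -55 -> -52 -> -45 -> -37 -> 37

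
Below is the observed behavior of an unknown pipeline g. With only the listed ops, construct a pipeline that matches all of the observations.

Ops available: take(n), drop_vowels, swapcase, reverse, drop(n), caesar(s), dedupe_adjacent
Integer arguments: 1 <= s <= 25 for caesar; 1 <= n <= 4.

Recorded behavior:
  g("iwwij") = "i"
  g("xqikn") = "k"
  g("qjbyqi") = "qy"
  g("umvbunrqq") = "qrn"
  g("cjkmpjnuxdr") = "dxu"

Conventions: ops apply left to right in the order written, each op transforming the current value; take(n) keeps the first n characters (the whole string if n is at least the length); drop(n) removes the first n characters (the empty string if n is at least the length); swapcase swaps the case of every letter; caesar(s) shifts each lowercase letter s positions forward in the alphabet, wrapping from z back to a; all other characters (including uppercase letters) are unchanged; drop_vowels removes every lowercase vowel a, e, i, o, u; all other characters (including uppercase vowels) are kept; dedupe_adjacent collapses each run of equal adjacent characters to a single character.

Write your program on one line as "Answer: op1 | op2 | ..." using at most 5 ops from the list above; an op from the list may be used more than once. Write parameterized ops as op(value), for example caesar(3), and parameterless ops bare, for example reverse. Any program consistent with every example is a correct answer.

drop(3) | reverse | drop(1) | take(3)

Check, running the answer program on each example:
  "iwwij" -> "ij" -> "ji" -> "i" -> "i"
  "xqikn" -> "kn" -> "nk" -> "k" -> "k"
  "qjbyqi" -> "yqi" -> "iqy" -> "qy" -> "qy"
  "umvbunrqq" -> "bunrqq" -> "qqrnub" -> "qrnub" -> "qrn"
  "cjkmpjnuxdr" -> "mpjnuxdr" -> "rdxunjpm" -> "dxunjpm" -> "dxu"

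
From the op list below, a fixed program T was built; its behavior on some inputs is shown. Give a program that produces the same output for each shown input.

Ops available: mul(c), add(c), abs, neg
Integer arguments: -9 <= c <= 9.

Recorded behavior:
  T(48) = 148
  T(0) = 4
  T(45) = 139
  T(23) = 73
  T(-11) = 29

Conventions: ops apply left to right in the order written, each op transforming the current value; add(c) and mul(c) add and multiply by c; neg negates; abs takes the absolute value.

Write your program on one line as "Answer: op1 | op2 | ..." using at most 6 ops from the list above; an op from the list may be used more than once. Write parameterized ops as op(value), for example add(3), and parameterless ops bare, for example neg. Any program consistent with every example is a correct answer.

neg | mul(-3) | neg | add(-4) | abs

Check, running the answer program on each example:
  48 -> -48 -> 144 -> -144 -> -148 -> 148
  0 -> 0 -> 0 -> 0 -> -4 -> 4
  45 -> -45 -> 135 -> -135 -> -139 -> 139
  23 -> -23 -> 69 -> -69 -> -73 -> 73
  -11 -> 11 -> -33 -> 33 -> 29 -> 29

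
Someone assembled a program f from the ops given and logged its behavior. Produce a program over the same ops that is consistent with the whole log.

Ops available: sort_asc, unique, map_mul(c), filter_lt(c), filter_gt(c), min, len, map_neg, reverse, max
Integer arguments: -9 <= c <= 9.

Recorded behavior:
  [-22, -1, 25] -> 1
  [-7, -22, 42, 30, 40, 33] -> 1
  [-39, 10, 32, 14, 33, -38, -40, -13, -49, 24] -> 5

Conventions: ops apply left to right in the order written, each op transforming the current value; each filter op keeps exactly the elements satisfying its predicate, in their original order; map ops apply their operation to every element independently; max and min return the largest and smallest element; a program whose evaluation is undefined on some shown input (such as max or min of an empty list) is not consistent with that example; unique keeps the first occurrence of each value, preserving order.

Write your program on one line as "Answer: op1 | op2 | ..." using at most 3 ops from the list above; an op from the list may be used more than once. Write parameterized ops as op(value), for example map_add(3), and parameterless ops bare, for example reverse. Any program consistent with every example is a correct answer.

sort_asc | filter_lt(-9) | len

Check, running the answer program on each example:
  [-22, -1, 25] -> [-22, -1, 25] -> [-22] -> 1
  [-7, -22, 42, 30, 40, 33] -> [-22, -7, 30, 33, 40, 42] -> [-22] -> 1
  [-39, 10, 32, 14, 33, -38, -40, -13, -49, 24] -> [-49, -40, -39, -38, -13, 10, 14, 24, 32, 33] -> [-49, -40, -39, -38, -13] -> 5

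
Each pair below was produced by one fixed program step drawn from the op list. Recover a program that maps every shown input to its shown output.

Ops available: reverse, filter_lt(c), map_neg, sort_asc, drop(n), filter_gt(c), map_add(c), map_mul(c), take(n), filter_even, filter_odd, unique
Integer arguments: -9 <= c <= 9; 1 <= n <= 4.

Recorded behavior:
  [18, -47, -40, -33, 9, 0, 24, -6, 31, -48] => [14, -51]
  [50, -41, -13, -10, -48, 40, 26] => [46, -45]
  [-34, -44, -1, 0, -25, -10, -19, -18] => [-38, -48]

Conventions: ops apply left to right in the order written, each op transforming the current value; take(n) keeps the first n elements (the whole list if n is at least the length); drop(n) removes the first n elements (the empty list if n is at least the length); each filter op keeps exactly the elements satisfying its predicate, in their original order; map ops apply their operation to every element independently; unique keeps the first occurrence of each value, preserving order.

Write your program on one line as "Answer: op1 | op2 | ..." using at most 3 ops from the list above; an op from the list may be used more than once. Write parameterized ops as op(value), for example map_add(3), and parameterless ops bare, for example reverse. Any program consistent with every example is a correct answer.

map_add(-5) | take(2) | map_add(1)

Check, running the answer program on each example:
  [18, -47, -40, -33, 9, 0, 24, -6, 31, -48] -> [13, -52, -45, -38, 4, -5, 19, -11, 26, -53] -> [13, -52] -> [14, -51]
  [50, -41, -13, -10, -48, 40, 26] -> [45, -46, -18, -15, -53, 35, 21] -> [45, -46] -> [46, -45]
  [-34, -44, -1, 0, -25, -10, -19, -18] -> [-39, -49, -6, -5, -30, -15, -24, -23] -> [-39, -49] -> [-38, -48]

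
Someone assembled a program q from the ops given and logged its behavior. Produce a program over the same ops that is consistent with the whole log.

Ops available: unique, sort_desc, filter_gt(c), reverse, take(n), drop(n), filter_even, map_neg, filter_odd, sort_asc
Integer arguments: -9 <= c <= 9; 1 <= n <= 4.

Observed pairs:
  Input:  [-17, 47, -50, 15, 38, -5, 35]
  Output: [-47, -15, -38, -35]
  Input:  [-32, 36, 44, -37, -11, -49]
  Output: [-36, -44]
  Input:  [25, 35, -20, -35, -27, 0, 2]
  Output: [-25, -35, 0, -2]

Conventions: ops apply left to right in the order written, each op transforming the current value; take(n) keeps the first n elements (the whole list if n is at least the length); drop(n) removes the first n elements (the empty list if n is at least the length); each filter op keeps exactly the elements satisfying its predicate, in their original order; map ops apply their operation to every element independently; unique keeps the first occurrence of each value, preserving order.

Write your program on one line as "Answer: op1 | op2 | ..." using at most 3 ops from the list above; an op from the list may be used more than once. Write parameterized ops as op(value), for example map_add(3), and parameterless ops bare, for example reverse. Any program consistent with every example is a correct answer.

filter_gt(-2) | map_neg

Check, running the answer program on each example:
  [-17, 47, -50, 15, 38, -5, 35] -> [47, 15, 38, 35] -> [-47, -15, -38, -35]
  [-32, 36, 44, -37, -11, -49] -> [36, 44] -> [-36, -44]
  [25, 35, -20, -35, -27, 0, 2] -> [25, 35, 0, 2] -> [-25, -35, 0, -2]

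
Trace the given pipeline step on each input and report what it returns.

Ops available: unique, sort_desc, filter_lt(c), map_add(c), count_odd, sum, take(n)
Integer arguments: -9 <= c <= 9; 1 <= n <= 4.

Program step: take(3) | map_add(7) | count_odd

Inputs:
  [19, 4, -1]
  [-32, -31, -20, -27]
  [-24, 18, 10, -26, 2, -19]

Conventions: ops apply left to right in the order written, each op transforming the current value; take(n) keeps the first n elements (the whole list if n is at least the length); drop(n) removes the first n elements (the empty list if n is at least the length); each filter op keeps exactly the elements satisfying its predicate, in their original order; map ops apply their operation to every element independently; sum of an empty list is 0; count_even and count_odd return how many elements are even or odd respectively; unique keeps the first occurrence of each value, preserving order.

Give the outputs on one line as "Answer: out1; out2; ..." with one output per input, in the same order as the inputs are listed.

Execution, op by op:
  [19, 4, -1] -> [19, 4, -1] -> [26, 11, 6] -> 1
  [-32, -31, -20, -27] -> [-32, -31, -20] -> [-25, -24, -13] -> 2
  [-24, 18, 10, -26, 2, -19] -> [-24, 18, 10] -> [-17, 25, 17] -> 3

1; 2; 3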